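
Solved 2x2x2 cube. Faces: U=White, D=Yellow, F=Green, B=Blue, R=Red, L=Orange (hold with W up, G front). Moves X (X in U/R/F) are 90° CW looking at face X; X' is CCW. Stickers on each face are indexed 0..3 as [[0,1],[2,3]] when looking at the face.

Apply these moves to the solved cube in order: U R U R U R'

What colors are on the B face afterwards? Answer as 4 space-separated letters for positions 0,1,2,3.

Answer: G Y W B

Derivation:
After move 1 (U): U=WWWW F=RRGG R=BBRR B=OOBB L=GGOO
After move 2 (R): R=RBRB U=WRWG F=RYGY D=YBYO B=WOWB
After move 3 (U): U=WWGR F=RBGY R=WORB B=GGWB L=RYOO
After move 4 (R): R=RWBO U=WBGY F=RBGO D=YWYG B=RGWB
After move 5 (U): U=GWYB F=RWGO R=RGBO B=RYWB L=RBOO
After move 6 (R'): R=GORB U=GWYR F=RWGB D=YWYO B=GYWB
Query: B face = GYWB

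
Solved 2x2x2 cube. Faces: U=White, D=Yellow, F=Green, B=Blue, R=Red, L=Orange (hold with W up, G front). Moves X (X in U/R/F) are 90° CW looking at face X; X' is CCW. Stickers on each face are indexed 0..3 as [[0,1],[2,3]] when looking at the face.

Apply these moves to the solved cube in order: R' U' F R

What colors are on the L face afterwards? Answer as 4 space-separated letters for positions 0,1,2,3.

Answer: Y Y O G

Derivation:
After move 1 (R'): R=RRRR U=WBWB F=GWGW D=YGYG B=YBYB
After move 2 (U'): U=BBWW F=OOGW R=GWRR B=RRYB L=YBOO
After move 3 (F): F=GOWO U=BBOB R=WWWR D=RGYG L=YYOG
After move 4 (R): R=WWRW U=BOOO F=GGWG D=RYYR B=BRBB
Query: L face = YYOG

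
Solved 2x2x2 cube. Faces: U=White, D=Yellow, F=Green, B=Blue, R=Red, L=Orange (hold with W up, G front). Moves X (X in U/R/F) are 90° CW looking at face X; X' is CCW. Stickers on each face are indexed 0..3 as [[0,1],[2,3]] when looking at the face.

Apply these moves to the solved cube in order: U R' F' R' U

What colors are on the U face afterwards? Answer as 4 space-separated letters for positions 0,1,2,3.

Answer: B W Y Y

Derivation:
After move 1 (U): U=WWWW F=RRGG R=BBRR B=OOBB L=GGOO
After move 2 (R'): R=BRBR U=WBWO F=RWGW D=YRYG B=YOYB
After move 3 (F'): F=WWRG U=WBBB R=RRYR D=GOYG L=GOOW
After move 4 (R'): R=RRRY U=WYBY F=WBRB D=GWYG B=GOOB
After move 5 (U): U=BWYY F=RRRB R=GORY B=GOOB L=WBOW
Query: U face = BWYY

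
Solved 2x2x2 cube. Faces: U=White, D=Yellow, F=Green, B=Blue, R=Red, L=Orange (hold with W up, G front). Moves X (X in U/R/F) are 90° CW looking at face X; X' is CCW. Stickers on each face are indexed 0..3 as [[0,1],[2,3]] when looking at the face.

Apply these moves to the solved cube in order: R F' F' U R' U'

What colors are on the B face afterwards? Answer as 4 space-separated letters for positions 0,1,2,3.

Answer: B R W B

Derivation:
After move 1 (R): R=RRRR U=WGWG F=GYGY D=YBYB B=WBWB
After move 2 (F'): F=YYGG U=WGRR R=BRYR D=OOYB L=OGOW
After move 3 (F'): F=YGYG U=WGBY R=OROR D=GWYB L=OROR
After move 4 (U): U=BWYG F=ORYG R=WBOR B=ORWB L=YGOR
After move 5 (R'): R=BRWO U=BWYO F=OWYG D=GRYG B=BRWB
After move 6 (U'): U=WOBY F=YGYG R=OWWO B=BRWB L=BROR
Query: B face = BRWB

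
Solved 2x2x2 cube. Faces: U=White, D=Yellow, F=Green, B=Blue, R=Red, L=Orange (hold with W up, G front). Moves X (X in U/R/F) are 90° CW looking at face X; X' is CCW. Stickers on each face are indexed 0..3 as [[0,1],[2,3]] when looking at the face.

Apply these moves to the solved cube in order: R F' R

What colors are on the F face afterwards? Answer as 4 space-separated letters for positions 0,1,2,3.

Answer: Y O G B

Derivation:
After move 1 (R): R=RRRR U=WGWG F=GYGY D=YBYB B=WBWB
After move 2 (F'): F=YYGG U=WGRR R=BRYR D=OOYB L=OGOW
After move 3 (R): R=YBRR U=WYRG F=YOGB D=OWYW B=RBGB
Query: F face = YOGB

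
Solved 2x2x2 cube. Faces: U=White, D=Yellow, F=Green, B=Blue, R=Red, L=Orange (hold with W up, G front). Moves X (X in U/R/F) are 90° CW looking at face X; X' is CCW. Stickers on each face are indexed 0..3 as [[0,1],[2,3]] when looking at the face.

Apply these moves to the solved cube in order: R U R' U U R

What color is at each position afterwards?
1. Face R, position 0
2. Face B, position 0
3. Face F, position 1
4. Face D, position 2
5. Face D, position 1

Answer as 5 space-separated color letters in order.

After move 1 (R): R=RRRR U=WGWG F=GYGY D=YBYB B=WBWB
After move 2 (U): U=WWGG F=RRGY R=WBRR B=OOWB L=GYOO
After move 3 (R'): R=BRWR U=WWGO F=RWGG D=YRYY B=BOBB
After move 4 (U): U=GWOW F=BRGG R=BOWR B=GYBB L=RWOO
After move 5 (U): U=OGWW F=BOGG R=GYWR B=RWBB L=BROO
After move 6 (R): R=WGRY U=OOWG F=BRGY D=YBYR B=WWGB
Query 1: R[0] = W
Query 2: B[0] = W
Query 3: F[1] = R
Query 4: D[2] = Y
Query 5: D[1] = B

Answer: W W R Y B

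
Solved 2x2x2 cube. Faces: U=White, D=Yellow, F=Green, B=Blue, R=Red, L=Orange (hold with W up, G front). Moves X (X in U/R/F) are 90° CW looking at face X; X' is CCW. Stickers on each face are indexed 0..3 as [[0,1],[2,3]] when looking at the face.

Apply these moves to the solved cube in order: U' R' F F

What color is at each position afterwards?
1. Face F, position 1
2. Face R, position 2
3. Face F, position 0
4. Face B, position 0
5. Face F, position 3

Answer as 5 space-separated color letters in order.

Answer: G B W Y O

Derivation:
After move 1 (U'): U=WWWW F=OOGG R=GGRR B=RRBB L=BBOO
After move 2 (R'): R=GRGR U=WBWR F=OWGW D=YOYG B=YRYB
After move 3 (F): F=GOWW U=WBOB R=WRRR D=GGYG L=BYOO
After move 4 (F): F=WGWO U=WBOY R=ORBR D=RWYG L=BGOG
Query 1: F[1] = G
Query 2: R[2] = B
Query 3: F[0] = W
Query 4: B[0] = Y
Query 5: F[3] = O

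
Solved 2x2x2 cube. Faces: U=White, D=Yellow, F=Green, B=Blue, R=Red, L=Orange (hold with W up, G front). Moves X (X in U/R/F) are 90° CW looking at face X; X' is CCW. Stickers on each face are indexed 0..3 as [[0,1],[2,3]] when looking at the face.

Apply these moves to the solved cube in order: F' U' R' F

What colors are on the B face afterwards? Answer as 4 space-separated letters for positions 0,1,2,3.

After move 1 (F'): F=GGGG U=WWRR R=YRYR D=OOYY L=OWOW
After move 2 (U'): U=WRWR F=OWGG R=GGYR B=YRBB L=BBOW
After move 3 (R'): R=GRGY U=WBWY F=ORGR D=OWYG B=YROB
After move 4 (F): F=GORR U=WBWB R=WRYY D=GGYG L=BOOW
Query: B face = YROB

Answer: Y R O B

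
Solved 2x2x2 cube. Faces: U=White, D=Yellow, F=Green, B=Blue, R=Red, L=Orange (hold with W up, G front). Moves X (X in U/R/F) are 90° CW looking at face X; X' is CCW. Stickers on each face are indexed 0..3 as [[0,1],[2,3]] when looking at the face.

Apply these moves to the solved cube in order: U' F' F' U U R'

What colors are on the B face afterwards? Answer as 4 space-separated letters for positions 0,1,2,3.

After move 1 (U'): U=WWWW F=OOGG R=GGRR B=RRBB L=BBOO
After move 2 (F'): F=OGOG U=WWGR R=YGYR D=BOYY L=BWOW
After move 3 (F'): F=GGOO U=WWYY R=OGBR D=WWYY L=BROG
After move 4 (U): U=YWYW F=OGOO R=RRBR B=BRBB L=GGOG
After move 5 (U): U=YYWW F=RROO R=BRBR B=GGBB L=OGOG
After move 6 (R'): R=RRBB U=YBWG F=RYOW D=WRYO B=YGWB
Query: B face = YGWB

Answer: Y G W B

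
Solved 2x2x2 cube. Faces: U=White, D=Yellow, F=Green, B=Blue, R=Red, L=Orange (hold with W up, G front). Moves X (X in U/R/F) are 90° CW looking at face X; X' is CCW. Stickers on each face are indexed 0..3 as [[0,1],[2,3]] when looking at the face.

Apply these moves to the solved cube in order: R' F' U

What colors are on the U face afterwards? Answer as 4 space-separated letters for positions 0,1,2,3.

After move 1 (R'): R=RRRR U=WBWB F=GWGW D=YGYG B=YBYB
After move 2 (F'): F=WWGG U=WBRR R=GRYR D=OOYG L=OBOW
After move 3 (U): U=RWRB F=GRGG R=YBYR B=OBYB L=WWOW
Query: U face = RWRB

Answer: R W R B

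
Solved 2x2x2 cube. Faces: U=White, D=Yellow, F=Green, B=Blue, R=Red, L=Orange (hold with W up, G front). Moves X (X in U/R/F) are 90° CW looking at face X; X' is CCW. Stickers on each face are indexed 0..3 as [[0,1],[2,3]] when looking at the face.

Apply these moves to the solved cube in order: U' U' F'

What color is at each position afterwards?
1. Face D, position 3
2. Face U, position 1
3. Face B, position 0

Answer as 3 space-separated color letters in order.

After move 1 (U'): U=WWWW F=OOGG R=GGRR B=RRBB L=BBOO
After move 2 (U'): U=WWWW F=BBGG R=OORR B=GGBB L=RROO
After move 3 (F'): F=BGBG U=WWOR R=YOYR D=ROYY L=RWOW
Query 1: D[3] = Y
Query 2: U[1] = W
Query 3: B[0] = G

Answer: Y W G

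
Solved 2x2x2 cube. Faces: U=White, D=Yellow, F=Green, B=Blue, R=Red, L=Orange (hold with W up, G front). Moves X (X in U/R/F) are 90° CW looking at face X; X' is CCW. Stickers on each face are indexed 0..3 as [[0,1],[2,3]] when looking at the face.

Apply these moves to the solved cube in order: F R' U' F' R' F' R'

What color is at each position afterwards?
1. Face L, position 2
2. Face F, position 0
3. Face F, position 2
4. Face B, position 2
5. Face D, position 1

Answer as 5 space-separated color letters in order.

After move 1 (F): F=GGGG U=WWOO R=WRWR D=RRYY L=OYOY
After move 2 (R'): R=RRWW U=WBOB F=GWGO D=RGYG B=YBRB
After move 3 (U'): U=BBWO F=OYGO R=GWWW B=RRRB L=YBOY
After move 4 (F'): F=YOOG U=BBGW R=GWRW D=BYYG L=YOOW
After move 5 (R'): R=WWGR U=BRGR F=YBOW D=BOYG B=GRYB
After move 6 (F'): F=BWYO U=BRWG R=OWBR D=OWYG L=YROG
After move 7 (R'): R=WROB U=BYWG F=BRYG D=OWYO B=GRWB
Query 1: L[2] = O
Query 2: F[0] = B
Query 3: F[2] = Y
Query 4: B[2] = W
Query 5: D[1] = W

Answer: O B Y W W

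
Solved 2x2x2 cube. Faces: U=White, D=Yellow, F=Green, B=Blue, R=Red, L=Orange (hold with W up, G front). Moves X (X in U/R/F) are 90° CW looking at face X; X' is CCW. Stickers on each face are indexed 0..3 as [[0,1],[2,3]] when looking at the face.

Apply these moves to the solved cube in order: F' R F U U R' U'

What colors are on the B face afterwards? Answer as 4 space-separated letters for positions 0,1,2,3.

Answer: O R Y B

Derivation:
After move 1 (F'): F=GGGG U=WWRR R=YRYR D=OOYY L=OWOW
After move 2 (R): R=YYRR U=WGRG F=GOGY D=OBYB B=RBWB
After move 3 (F): F=GGYO U=WGWW R=RYGR D=RYYB L=OOOB
After move 4 (U): U=WWWG F=RYYO R=RBGR B=OOWB L=GGOB
After move 5 (U): U=WWGW F=RBYO R=OOGR B=GGWB L=RYOB
After move 6 (R'): R=OROG U=WWGG F=RWYW D=RBYO B=BGYB
After move 7 (U'): U=WGWG F=RYYW R=RWOG B=ORYB L=BGOB
Query: B face = ORYB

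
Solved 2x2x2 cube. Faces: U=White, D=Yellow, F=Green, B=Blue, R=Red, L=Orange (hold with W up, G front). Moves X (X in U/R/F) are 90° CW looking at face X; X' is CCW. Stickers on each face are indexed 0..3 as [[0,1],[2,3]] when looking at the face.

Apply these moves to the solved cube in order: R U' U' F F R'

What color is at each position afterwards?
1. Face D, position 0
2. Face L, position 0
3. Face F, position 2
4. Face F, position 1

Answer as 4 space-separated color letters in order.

After move 1 (R): R=RRRR U=WGWG F=GYGY D=YBYB B=WBWB
After move 2 (U'): U=GGWW F=OOGY R=GYRR B=RRWB L=WBOO
After move 3 (U'): U=GWGW F=WBGY R=OORR B=GYWB L=RROO
After move 4 (F): F=GWYB U=GWOR R=GOWR D=ROYB L=RYOB
After move 5 (F): F=YGBW U=GWBY R=OORR D=WGYB L=RROO
After move 6 (R'): R=OROR U=GWBG F=YWBY D=WGYW B=BYGB
Query 1: D[0] = W
Query 2: L[0] = R
Query 3: F[2] = B
Query 4: F[1] = W

Answer: W R B W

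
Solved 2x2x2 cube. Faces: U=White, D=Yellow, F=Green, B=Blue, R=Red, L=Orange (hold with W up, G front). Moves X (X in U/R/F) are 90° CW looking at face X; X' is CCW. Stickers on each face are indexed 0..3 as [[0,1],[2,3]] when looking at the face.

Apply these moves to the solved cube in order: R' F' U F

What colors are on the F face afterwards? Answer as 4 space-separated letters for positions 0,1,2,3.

Answer: G G G R

Derivation:
After move 1 (R'): R=RRRR U=WBWB F=GWGW D=YGYG B=YBYB
After move 2 (F'): F=WWGG U=WBRR R=GRYR D=OOYG L=OBOW
After move 3 (U): U=RWRB F=GRGG R=YBYR B=OBYB L=WWOW
After move 4 (F): F=GGGR U=RWWW R=RBBR D=YYYG L=WOOO
Query: F face = GGGR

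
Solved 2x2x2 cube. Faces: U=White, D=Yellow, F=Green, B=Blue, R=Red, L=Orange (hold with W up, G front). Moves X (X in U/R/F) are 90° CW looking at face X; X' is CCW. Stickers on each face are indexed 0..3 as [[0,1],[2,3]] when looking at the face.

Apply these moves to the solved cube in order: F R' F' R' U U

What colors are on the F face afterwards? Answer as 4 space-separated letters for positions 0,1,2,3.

Answer: G B G W

Derivation:
After move 1 (F): F=GGGG U=WWOO R=WRWR D=RRYY L=OYOY
After move 2 (R'): R=RRWW U=WBOB F=GWGO D=RGYG B=YBRB
After move 3 (F'): F=WOGG U=WBRW R=GRRW D=YYYG L=OBOO
After move 4 (R'): R=RWGR U=WRRY F=WBGW D=YOYG B=GBYB
After move 5 (U): U=RWYR F=RWGW R=GBGR B=OBYB L=WBOO
After move 6 (U): U=YRRW F=GBGW R=OBGR B=WBYB L=RWOO
Query: F face = GBGW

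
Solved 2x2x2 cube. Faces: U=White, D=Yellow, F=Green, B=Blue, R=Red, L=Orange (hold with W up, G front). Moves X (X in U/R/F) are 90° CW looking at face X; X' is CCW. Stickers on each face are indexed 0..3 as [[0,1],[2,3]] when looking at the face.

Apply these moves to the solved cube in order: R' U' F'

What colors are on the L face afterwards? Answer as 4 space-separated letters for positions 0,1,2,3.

After move 1 (R'): R=RRRR U=WBWB F=GWGW D=YGYG B=YBYB
After move 2 (U'): U=BBWW F=OOGW R=GWRR B=RRYB L=YBOO
After move 3 (F'): F=OWOG U=BBGR R=GWYR D=BOYG L=YWOW
Query: L face = YWOW

Answer: Y W O W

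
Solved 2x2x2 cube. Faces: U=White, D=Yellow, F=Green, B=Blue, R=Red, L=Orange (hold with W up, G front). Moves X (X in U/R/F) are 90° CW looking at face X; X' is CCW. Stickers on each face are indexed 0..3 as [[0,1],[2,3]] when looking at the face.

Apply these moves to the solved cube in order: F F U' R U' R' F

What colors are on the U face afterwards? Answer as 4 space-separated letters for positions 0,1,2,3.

After move 1 (F): F=GGGG U=WWOO R=WRWR D=RRYY L=OYOY
After move 2 (F): F=GGGG U=WWYY R=OROR D=WWYY L=OROR
After move 3 (U'): U=WYWY F=ORGG R=GGOR B=ORBB L=BBOR
After move 4 (R): R=OGRG U=WRWG F=OWGY D=WBYO B=YRYB
After move 5 (U'): U=RGWW F=BBGY R=OWRG B=OGYB L=YROR
After move 6 (R'): R=WGOR U=RYWO F=BGGW D=WBYY B=OGBB
After move 7 (F): F=GBWG U=RYRR R=WGOR D=OWYY L=YWOB
Query: U face = RYRR

Answer: R Y R R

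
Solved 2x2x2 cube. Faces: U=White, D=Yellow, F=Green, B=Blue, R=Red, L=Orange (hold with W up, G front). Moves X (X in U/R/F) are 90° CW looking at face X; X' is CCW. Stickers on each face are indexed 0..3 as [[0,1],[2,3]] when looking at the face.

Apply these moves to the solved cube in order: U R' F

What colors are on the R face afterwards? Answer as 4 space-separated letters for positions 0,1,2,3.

Answer: W R O R

Derivation:
After move 1 (U): U=WWWW F=RRGG R=BBRR B=OOBB L=GGOO
After move 2 (R'): R=BRBR U=WBWO F=RWGW D=YRYG B=YOYB
After move 3 (F): F=GRWW U=WBOG R=WROR D=BBYG L=GYOR
Query: R face = WROR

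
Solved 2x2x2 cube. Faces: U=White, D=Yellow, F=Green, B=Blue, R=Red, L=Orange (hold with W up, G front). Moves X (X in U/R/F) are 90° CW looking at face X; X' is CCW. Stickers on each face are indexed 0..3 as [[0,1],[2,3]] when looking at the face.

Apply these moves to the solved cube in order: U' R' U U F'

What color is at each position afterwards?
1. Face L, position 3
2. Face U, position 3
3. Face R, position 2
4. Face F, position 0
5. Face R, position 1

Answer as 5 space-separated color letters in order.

After move 1 (U'): U=WWWW F=OOGG R=GGRR B=RRBB L=BBOO
After move 2 (R'): R=GRGR U=WBWR F=OWGW D=YOYG B=YRYB
After move 3 (U): U=WWRB F=GRGW R=YRGR B=BBYB L=OWOO
After move 4 (U): U=RWBW F=YRGW R=BBGR B=OWYB L=GROO
After move 5 (F'): F=RWYG U=RWBG R=OBYR D=ROYG L=GWOB
Query 1: L[3] = B
Query 2: U[3] = G
Query 3: R[2] = Y
Query 4: F[0] = R
Query 5: R[1] = B

Answer: B G Y R B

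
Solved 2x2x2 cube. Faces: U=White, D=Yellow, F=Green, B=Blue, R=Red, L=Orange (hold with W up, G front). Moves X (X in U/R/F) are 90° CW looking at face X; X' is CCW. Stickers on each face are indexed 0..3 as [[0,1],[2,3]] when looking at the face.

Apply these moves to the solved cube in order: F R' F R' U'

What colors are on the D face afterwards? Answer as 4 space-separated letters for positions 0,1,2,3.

After move 1 (F): F=GGGG U=WWOO R=WRWR D=RRYY L=OYOY
After move 2 (R'): R=RRWW U=WBOB F=GWGO D=RGYG B=YBRB
After move 3 (F): F=GGOW U=WBYY R=ORBW D=WRYG L=OROG
After move 4 (R'): R=RWOB U=WRYY F=GBOY D=WGYW B=GBRB
After move 5 (U'): U=RYWY F=OROY R=GBOB B=RWRB L=GBOG
Query: D face = WGYW

Answer: W G Y W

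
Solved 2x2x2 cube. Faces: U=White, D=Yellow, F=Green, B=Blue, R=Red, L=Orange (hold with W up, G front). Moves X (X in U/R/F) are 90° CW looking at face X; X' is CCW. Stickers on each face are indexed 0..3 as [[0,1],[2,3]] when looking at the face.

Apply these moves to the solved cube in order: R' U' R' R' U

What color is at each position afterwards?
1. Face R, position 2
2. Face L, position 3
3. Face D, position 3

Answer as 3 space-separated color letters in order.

After move 1 (R'): R=RRRR U=WBWB F=GWGW D=YGYG B=YBYB
After move 2 (U'): U=BBWW F=OOGW R=GWRR B=RRYB L=YBOO
After move 3 (R'): R=WRGR U=BYWR F=OBGW D=YOYW B=GRGB
After move 4 (R'): R=RRWG U=BGWG F=OYGR D=YBYW B=WROB
After move 5 (U): U=WBGG F=RRGR R=WRWG B=YBOB L=OYOO
Query 1: R[2] = W
Query 2: L[3] = O
Query 3: D[3] = W

Answer: W O W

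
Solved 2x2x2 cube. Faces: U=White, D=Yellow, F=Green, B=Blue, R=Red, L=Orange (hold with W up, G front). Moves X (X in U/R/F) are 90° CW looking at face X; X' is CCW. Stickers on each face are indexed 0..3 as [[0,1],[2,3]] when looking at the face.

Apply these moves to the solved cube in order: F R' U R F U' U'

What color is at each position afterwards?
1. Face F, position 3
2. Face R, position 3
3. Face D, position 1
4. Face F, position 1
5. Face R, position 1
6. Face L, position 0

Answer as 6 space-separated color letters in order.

Answer: G B W Y R B

Derivation:
After move 1 (F): F=GGGG U=WWOO R=WRWR D=RRYY L=OYOY
After move 2 (R'): R=RRWW U=WBOB F=GWGO D=RGYG B=YBRB
After move 3 (U): U=OWBB F=RRGO R=YBWW B=OYRB L=GWOY
After move 4 (R): R=WYWB U=ORBO F=RGGG D=RRYO B=BYWB
After move 5 (F): F=GRGG U=ORYW R=BYOB D=WWYO L=GROR
After move 6 (U'): U=RWOY F=GRGG R=GROB B=BYWB L=BYOR
After move 7 (U'): U=WYRO F=BYGG R=GROB B=GRWB L=BYOR
Query 1: F[3] = G
Query 2: R[3] = B
Query 3: D[1] = W
Query 4: F[1] = Y
Query 5: R[1] = R
Query 6: L[0] = B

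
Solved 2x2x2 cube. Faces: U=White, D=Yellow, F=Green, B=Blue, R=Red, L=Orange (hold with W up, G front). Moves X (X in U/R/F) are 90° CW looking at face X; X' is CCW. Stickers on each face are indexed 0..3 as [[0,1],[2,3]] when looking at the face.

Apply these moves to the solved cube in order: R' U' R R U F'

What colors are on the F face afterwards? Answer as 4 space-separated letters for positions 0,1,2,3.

After move 1 (R'): R=RRRR U=WBWB F=GWGW D=YGYG B=YBYB
After move 2 (U'): U=BBWW F=OOGW R=GWRR B=RRYB L=YBOO
After move 3 (R): R=RGRW U=BOWW F=OGGG D=YYYR B=WRBB
After move 4 (R): R=RRWG U=BGWG F=OYGR D=YBYW B=WROB
After move 5 (U): U=WBGG F=RRGR R=WRWG B=YBOB L=OYOO
After move 6 (F'): F=RRRG U=WBWW R=BRYG D=YOYW L=OGOG
Query: F face = RRRG

Answer: R R R G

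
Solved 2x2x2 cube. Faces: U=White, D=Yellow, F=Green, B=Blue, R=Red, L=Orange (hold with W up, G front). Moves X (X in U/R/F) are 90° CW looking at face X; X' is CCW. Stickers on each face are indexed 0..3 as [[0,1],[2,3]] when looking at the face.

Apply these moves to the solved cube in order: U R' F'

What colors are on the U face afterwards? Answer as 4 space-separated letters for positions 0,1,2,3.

After move 1 (U): U=WWWW F=RRGG R=BBRR B=OOBB L=GGOO
After move 2 (R'): R=BRBR U=WBWO F=RWGW D=YRYG B=YOYB
After move 3 (F'): F=WWRG U=WBBB R=RRYR D=GOYG L=GOOW
Query: U face = WBBB

Answer: W B B B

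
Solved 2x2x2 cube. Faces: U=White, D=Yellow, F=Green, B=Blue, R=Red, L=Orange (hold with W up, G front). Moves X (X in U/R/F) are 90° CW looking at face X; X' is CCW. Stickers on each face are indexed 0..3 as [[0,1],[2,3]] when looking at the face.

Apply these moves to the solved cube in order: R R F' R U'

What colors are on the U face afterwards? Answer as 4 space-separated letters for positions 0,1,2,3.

After move 1 (R): R=RRRR U=WGWG F=GYGY D=YBYB B=WBWB
After move 2 (R): R=RRRR U=WYWY F=GBGB D=YWYW B=GBGB
After move 3 (F'): F=BBGG U=WYRR R=WRYR D=OOYW L=OYOW
After move 4 (R): R=YWRR U=WBRG F=BOGW D=OGYG B=RBYB
After move 5 (U'): U=BGWR F=OYGW R=BORR B=YWYB L=RBOW
Query: U face = BGWR

Answer: B G W R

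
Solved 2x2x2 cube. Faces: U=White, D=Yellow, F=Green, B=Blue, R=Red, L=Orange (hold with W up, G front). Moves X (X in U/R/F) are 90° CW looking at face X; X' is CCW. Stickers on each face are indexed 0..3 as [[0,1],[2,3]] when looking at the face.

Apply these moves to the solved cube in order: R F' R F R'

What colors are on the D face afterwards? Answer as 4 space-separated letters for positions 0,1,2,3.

After move 1 (R): R=RRRR U=WGWG F=GYGY D=YBYB B=WBWB
After move 2 (F'): F=YYGG U=WGRR R=BRYR D=OOYB L=OGOW
After move 3 (R): R=YBRR U=WYRG F=YOGB D=OWYW B=RBGB
After move 4 (F): F=GYBO U=WYWG R=RBGR D=RYYW L=OOOW
After move 5 (R'): R=BRRG U=WGWR F=GYBG D=RYYO B=WBYB
Query: D face = RYYO

Answer: R Y Y O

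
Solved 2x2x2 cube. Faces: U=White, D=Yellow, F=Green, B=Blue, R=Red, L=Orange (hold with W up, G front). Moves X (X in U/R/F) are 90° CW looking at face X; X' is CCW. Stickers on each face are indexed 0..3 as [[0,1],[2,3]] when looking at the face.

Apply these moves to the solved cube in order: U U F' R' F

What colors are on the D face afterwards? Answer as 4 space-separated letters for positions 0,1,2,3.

Answer: Y O Y G

Derivation:
After move 1 (U): U=WWWW F=RRGG R=BBRR B=OOBB L=GGOO
After move 2 (U): U=WWWW F=BBGG R=OORR B=GGBB L=RROO
After move 3 (F'): F=BGBG U=WWOR R=YOYR D=ROYY L=RWOW
After move 4 (R'): R=ORYY U=WBOG F=BWBR D=RGYG B=YGOB
After move 5 (F): F=BBRW U=WBWW R=ORGY D=YOYG L=RROG
Query: D face = YOYG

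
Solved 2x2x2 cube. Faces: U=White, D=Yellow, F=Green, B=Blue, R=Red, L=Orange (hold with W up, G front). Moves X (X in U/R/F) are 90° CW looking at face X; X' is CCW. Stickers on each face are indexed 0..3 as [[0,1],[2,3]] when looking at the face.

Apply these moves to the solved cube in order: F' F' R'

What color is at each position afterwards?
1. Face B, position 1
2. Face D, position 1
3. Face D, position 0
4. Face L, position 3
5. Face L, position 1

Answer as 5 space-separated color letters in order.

After move 1 (F'): F=GGGG U=WWRR R=YRYR D=OOYY L=OWOW
After move 2 (F'): F=GGGG U=WWYY R=OROR D=WWYY L=OROR
After move 3 (R'): R=RROO U=WBYB F=GWGY D=WGYG B=YBWB
Query 1: B[1] = B
Query 2: D[1] = G
Query 3: D[0] = W
Query 4: L[3] = R
Query 5: L[1] = R

Answer: B G W R R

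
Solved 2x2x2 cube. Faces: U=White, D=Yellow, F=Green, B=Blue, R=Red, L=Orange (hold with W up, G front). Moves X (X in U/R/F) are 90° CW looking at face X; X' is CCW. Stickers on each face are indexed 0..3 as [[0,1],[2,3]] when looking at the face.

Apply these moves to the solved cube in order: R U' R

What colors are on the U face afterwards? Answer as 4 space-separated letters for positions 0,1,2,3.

After move 1 (R): R=RRRR U=WGWG F=GYGY D=YBYB B=WBWB
After move 2 (U'): U=GGWW F=OOGY R=GYRR B=RRWB L=WBOO
After move 3 (R): R=RGRY U=GOWY F=OBGB D=YWYR B=WRGB
Query: U face = GOWY

Answer: G O W Y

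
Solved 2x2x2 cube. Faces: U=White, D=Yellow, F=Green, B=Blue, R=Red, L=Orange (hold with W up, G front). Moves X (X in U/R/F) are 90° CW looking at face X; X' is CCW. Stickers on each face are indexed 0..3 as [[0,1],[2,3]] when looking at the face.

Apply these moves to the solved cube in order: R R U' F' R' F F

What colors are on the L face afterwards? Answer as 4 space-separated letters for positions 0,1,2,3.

Answer: G W O B

Derivation:
After move 1 (R): R=RRRR U=WGWG F=GYGY D=YBYB B=WBWB
After move 2 (R): R=RRRR U=WYWY F=GBGB D=YWYW B=GBGB
After move 3 (U'): U=YYWW F=OOGB R=GBRR B=RRGB L=GBOO
After move 4 (F'): F=OBOG U=YYGR R=WBYR D=BOYW L=GWOW
After move 5 (R'): R=BRWY U=YGGR F=OYOR D=BBYG B=WROB
After move 6 (F): F=OORY U=YGWW R=GRRY D=WBYG L=GBOB
After move 7 (F): F=ROYO U=YGBB R=WRWY D=RGYG L=GWOB
Query: L face = GWOB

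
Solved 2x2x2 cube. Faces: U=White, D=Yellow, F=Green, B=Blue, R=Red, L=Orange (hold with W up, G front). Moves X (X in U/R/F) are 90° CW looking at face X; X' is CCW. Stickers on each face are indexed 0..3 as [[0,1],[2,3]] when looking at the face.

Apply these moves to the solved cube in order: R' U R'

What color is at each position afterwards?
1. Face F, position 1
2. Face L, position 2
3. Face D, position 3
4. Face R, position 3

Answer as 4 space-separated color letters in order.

Answer: W O W R

Derivation:
After move 1 (R'): R=RRRR U=WBWB F=GWGW D=YGYG B=YBYB
After move 2 (U): U=WWBB F=RRGW R=YBRR B=OOYB L=GWOO
After move 3 (R'): R=BRYR U=WYBO F=RWGB D=YRYW B=GOGB
Query 1: F[1] = W
Query 2: L[2] = O
Query 3: D[3] = W
Query 4: R[3] = R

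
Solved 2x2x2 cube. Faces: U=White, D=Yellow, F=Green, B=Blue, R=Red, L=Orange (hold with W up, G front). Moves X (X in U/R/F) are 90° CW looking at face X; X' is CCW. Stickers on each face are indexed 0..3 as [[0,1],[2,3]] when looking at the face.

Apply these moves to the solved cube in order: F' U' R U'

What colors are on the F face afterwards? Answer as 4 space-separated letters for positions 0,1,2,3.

After move 1 (F'): F=GGGG U=WWRR R=YRYR D=OOYY L=OWOW
After move 2 (U'): U=WRWR F=OWGG R=GGYR B=YRBB L=BBOW
After move 3 (R): R=YGRG U=WWWG F=OOGY D=OBYY B=RRRB
After move 4 (U'): U=WGWW F=BBGY R=OORG B=YGRB L=RROW
Query: F face = BBGY

Answer: B B G Y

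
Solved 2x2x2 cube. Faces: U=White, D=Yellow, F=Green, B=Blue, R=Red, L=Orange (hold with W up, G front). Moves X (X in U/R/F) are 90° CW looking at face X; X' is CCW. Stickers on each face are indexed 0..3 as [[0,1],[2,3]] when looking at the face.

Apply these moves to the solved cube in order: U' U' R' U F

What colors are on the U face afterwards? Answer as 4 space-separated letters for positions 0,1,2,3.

After move 1 (U'): U=WWWW F=OOGG R=GGRR B=RRBB L=BBOO
After move 2 (U'): U=WWWW F=BBGG R=OORR B=GGBB L=RROO
After move 3 (R'): R=OROR U=WBWG F=BWGW D=YBYG B=YGYB
After move 4 (U): U=WWGB F=ORGW R=YGOR B=RRYB L=BWOO
After move 5 (F): F=GOWR U=WWOW R=GGBR D=OYYG L=BYOB
Query: U face = WWOW

Answer: W W O W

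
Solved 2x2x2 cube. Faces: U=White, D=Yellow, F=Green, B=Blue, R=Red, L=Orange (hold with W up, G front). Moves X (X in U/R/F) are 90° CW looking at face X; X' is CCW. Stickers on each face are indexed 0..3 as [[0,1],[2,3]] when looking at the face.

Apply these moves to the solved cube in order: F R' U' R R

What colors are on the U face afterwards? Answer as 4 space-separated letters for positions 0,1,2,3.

After move 1 (F): F=GGGG U=WWOO R=WRWR D=RRYY L=OYOY
After move 2 (R'): R=RRWW U=WBOB F=GWGO D=RGYG B=YBRB
After move 3 (U'): U=BBWO F=OYGO R=GWWW B=RRRB L=YBOY
After move 4 (R): R=WGWW U=BYWO F=OGGG D=RRYR B=ORBB
After move 5 (R): R=WWWG U=BGWG F=ORGR D=RBYO B=ORYB
Query: U face = BGWG

Answer: B G W G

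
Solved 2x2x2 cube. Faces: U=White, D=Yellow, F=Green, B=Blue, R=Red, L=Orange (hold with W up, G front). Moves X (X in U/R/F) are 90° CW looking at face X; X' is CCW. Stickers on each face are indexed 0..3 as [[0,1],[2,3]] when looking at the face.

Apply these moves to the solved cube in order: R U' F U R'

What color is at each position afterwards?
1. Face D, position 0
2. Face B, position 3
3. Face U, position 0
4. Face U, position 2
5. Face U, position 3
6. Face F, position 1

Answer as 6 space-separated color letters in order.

Answer: R B O B W G

Derivation:
After move 1 (R): R=RRRR U=WGWG F=GYGY D=YBYB B=WBWB
After move 2 (U'): U=GGWW F=OOGY R=GYRR B=RRWB L=WBOO
After move 3 (F): F=GOYO U=GGOB R=WYWR D=RGYB L=WYOB
After move 4 (U): U=OGBG F=WYYO R=RRWR B=WYWB L=GOOB
After move 5 (R'): R=RRRW U=OWBW F=WGYG D=RYYO B=BYGB
Query 1: D[0] = R
Query 2: B[3] = B
Query 3: U[0] = O
Query 4: U[2] = B
Query 5: U[3] = W
Query 6: F[1] = G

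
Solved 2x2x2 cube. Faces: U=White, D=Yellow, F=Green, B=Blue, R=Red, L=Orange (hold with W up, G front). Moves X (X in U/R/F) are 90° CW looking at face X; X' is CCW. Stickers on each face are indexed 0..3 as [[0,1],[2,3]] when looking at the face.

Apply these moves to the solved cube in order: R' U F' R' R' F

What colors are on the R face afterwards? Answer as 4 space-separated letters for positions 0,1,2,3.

Answer: Y Y G G

Derivation:
After move 1 (R'): R=RRRR U=WBWB F=GWGW D=YGYG B=YBYB
After move 2 (U): U=WWBB F=RRGW R=YBRR B=OOYB L=GWOO
After move 3 (F'): F=RWRG U=WWYR R=GBYR D=WOYG L=GBOB
After move 4 (R'): R=BRGY U=WYYO F=RWRR D=WWYG B=GOOB
After move 5 (R'): R=RYBG U=WOYG F=RYRO D=WWYR B=GOWB
After move 6 (F): F=RROY U=WOBB R=YYGG D=BRYR L=GWOW
Query: R face = YYGG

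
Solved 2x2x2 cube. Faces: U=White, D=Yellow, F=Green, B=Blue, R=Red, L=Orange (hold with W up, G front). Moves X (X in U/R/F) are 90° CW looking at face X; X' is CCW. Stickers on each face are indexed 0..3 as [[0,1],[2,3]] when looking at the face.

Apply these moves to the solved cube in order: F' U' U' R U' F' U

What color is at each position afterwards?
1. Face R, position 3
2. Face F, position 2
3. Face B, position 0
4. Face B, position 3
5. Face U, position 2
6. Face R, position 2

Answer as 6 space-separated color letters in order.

Answer: W Y W B R O

Derivation:
After move 1 (F'): F=GGGG U=WWRR R=YRYR D=OOYY L=OWOW
After move 2 (U'): U=WRWR F=OWGG R=GGYR B=YRBB L=BBOW
After move 3 (U'): U=RRWW F=BBGG R=OWYR B=GGBB L=YROW
After move 4 (R): R=YORW U=RBWG F=BOGY D=OBYG B=WGRB
After move 5 (U'): U=BGRW F=YRGY R=BORW B=YORB L=WGOW
After move 6 (F'): F=RYYG U=BGBR R=BOOW D=GWYG L=WWOR
After move 7 (U): U=BBRG F=BOYG R=YOOW B=WWRB L=RYOR
Query 1: R[3] = W
Query 2: F[2] = Y
Query 3: B[0] = W
Query 4: B[3] = B
Query 5: U[2] = R
Query 6: R[2] = O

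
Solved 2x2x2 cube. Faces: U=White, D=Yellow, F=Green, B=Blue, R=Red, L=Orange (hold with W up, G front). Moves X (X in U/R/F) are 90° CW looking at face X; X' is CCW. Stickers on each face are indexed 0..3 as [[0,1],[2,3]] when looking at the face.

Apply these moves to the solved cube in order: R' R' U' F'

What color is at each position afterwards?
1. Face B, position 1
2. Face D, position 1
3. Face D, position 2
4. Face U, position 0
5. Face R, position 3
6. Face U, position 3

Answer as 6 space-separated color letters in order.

After move 1 (R'): R=RRRR U=WBWB F=GWGW D=YGYG B=YBYB
After move 2 (R'): R=RRRR U=WYWY F=GBGB D=YWYW B=GBGB
After move 3 (U'): U=YYWW F=OOGB R=GBRR B=RRGB L=GBOO
After move 4 (F'): F=OBOG U=YYGR R=WBYR D=BOYW L=GWOW
Query 1: B[1] = R
Query 2: D[1] = O
Query 3: D[2] = Y
Query 4: U[0] = Y
Query 5: R[3] = R
Query 6: U[3] = R

Answer: R O Y Y R R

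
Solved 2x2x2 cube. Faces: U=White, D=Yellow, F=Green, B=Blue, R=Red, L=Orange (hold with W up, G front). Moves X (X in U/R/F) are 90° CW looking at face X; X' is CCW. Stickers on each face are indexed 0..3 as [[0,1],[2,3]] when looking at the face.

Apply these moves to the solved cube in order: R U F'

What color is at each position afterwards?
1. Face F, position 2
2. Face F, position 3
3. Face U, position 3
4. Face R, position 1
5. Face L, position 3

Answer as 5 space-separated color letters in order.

Answer: R G R B G

Derivation:
After move 1 (R): R=RRRR U=WGWG F=GYGY D=YBYB B=WBWB
After move 2 (U): U=WWGG F=RRGY R=WBRR B=OOWB L=GYOO
After move 3 (F'): F=RYRG U=WWWR R=BBYR D=YOYB L=GGOG
Query 1: F[2] = R
Query 2: F[3] = G
Query 3: U[3] = R
Query 4: R[1] = B
Query 5: L[3] = G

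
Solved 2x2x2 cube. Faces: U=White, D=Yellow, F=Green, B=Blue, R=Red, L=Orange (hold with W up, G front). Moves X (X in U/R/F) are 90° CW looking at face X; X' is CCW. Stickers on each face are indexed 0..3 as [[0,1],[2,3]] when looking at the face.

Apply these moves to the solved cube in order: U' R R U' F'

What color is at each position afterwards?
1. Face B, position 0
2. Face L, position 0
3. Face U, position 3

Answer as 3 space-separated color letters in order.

After move 1 (U'): U=WWWW F=OOGG R=GGRR B=RRBB L=BBOO
After move 2 (R): R=RGRG U=WOWG F=OYGY D=YBYR B=WRWB
After move 3 (R): R=RRGG U=WYWY F=OBGR D=YWYW B=GROB
After move 4 (U'): U=YYWW F=BBGR R=OBGG B=RROB L=GROO
After move 5 (F'): F=BRBG U=YYOG R=WBYG D=ROYW L=GWOW
Query 1: B[0] = R
Query 2: L[0] = G
Query 3: U[3] = G

Answer: R G G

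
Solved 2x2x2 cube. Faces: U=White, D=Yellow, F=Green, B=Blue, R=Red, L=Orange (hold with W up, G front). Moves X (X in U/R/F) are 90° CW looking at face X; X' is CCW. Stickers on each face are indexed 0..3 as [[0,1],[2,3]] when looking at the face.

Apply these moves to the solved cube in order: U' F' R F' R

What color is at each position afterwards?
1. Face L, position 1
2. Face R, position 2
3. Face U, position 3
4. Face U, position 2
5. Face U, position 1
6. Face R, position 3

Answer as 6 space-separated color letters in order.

After move 1 (U'): U=WWWW F=OOGG R=GGRR B=RRBB L=BBOO
After move 2 (F'): F=OGOG U=WWGR R=YGYR D=BOYY L=BWOW
After move 3 (R): R=YYRG U=WGGG F=OOOY D=BBYR B=RRWB
After move 4 (F'): F=OYOO U=WGYR R=BYBG D=WWYR L=BGOG
After move 5 (R): R=BBGY U=WYYO F=OWOR D=WWYR B=RRGB
Query 1: L[1] = G
Query 2: R[2] = G
Query 3: U[3] = O
Query 4: U[2] = Y
Query 5: U[1] = Y
Query 6: R[3] = Y

Answer: G G O Y Y Y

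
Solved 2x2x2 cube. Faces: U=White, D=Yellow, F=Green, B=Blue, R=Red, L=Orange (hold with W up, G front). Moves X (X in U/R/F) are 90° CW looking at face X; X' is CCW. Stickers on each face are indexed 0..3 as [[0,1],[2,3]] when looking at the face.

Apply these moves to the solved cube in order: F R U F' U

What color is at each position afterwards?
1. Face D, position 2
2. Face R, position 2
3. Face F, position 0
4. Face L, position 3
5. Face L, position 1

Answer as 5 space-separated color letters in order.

After move 1 (F): F=GGGG U=WWOO R=WRWR D=RRYY L=OYOY
After move 2 (R): R=WWRR U=WGOG F=GRGY D=RBYB B=OBWB
After move 3 (U): U=OWGG F=WWGY R=OBRR B=OYWB L=GROY
After move 4 (F'): F=WYWG U=OWOR R=BBRR D=RYYB L=GGOG
After move 5 (U): U=OORW F=BBWG R=OYRR B=GGWB L=WYOG
Query 1: D[2] = Y
Query 2: R[2] = R
Query 3: F[0] = B
Query 4: L[3] = G
Query 5: L[1] = Y

Answer: Y R B G Y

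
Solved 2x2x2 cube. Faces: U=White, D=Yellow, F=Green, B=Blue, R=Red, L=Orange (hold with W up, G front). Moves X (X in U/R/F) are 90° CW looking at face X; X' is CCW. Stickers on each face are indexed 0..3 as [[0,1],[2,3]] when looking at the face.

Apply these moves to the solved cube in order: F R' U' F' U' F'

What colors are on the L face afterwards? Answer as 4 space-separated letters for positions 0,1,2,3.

After move 1 (F): F=GGGG U=WWOO R=WRWR D=RRYY L=OYOY
After move 2 (R'): R=RRWW U=WBOB F=GWGO D=RGYG B=YBRB
After move 3 (U'): U=BBWO F=OYGO R=GWWW B=RRRB L=YBOY
After move 4 (F'): F=YOOG U=BBGW R=GWRW D=BYYG L=YOOW
After move 5 (U'): U=BWBG F=YOOG R=YORW B=GWRB L=RROW
After move 6 (F'): F=OGYO U=BWYR R=YOBW D=RWYG L=RGOB
Query: L face = RGOB

Answer: R G O B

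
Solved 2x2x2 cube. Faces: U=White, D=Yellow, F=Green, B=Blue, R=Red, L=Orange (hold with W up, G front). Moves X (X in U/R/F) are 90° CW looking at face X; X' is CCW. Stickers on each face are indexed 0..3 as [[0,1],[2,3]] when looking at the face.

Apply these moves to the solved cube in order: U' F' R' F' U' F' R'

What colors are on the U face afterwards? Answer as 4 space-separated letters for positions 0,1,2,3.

Answer: B O W G

Derivation:
After move 1 (U'): U=WWWW F=OOGG R=GGRR B=RRBB L=BBOO
After move 2 (F'): F=OGOG U=WWGR R=YGYR D=BOYY L=BWOW
After move 3 (R'): R=GRYY U=WBGR F=OWOR D=BGYG B=YROB
After move 4 (F'): F=WROO U=WBGY R=GRBY D=WWYG L=BROG
After move 5 (U'): U=BYWG F=BROO R=WRBY B=GROB L=YROG
After move 6 (F'): F=ROBO U=BYWB R=WRWY D=RGYG L=YGOW
After move 7 (R'): R=RYWW U=BOWG F=RYBB D=ROYO B=GRGB
Query: U face = BOWG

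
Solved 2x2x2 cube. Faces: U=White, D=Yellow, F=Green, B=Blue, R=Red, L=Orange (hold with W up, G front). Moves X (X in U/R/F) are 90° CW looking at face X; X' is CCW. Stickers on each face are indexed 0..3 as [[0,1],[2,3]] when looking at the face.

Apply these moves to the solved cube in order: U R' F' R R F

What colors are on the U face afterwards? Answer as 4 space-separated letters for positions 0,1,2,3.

Answer: W O W O

Derivation:
After move 1 (U): U=WWWW F=RRGG R=BBRR B=OOBB L=GGOO
After move 2 (R'): R=BRBR U=WBWO F=RWGW D=YRYG B=YOYB
After move 3 (F'): F=WWRG U=WBBB R=RRYR D=GOYG L=GOOW
After move 4 (R): R=YRRR U=WWBG F=WORG D=GYYY B=BOBB
After move 5 (R): R=RYRR U=WOBG F=WYRY D=GBYB B=GOWB
After move 6 (F): F=RWYY U=WOWO R=BYGR D=RRYB L=GGOB
Query: U face = WOWO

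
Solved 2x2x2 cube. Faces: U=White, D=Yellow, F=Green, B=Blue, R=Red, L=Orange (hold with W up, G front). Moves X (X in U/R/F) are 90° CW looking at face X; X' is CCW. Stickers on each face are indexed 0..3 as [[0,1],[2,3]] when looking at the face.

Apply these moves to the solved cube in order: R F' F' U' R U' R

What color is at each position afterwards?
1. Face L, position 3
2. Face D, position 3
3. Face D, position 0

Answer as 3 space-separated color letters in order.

Answer: R O G

Derivation:
After move 1 (R): R=RRRR U=WGWG F=GYGY D=YBYB B=WBWB
After move 2 (F'): F=YYGG U=WGRR R=BRYR D=OOYB L=OGOW
After move 3 (F'): F=YGYG U=WGBY R=OROR D=GWYB L=OROR
After move 4 (U'): U=GYWB F=ORYG R=YGOR B=ORWB L=WBOR
After move 5 (R): R=OYRG U=GRWG F=OWYB D=GWYO B=BRYB
After move 6 (U'): U=RGGW F=WBYB R=OWRG B=OYYB L=BROR
After move 7 (R): R=ROGW U=RBGB F=WWYO D=GYYO B=WYGB
Query 1: L[3] = R
Query 2: D[3] = O
Query 3: D[0] = G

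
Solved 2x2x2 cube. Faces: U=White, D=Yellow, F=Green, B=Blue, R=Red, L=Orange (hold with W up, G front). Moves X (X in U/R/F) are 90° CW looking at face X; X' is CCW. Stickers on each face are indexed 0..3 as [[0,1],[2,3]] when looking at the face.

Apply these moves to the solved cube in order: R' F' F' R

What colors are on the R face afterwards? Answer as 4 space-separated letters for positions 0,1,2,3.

After move 1 (R'): R=RRRR U=WBWB F=GWGW D=YGYG B=YBYB
After move 2 (F'): F=WWGG U=WBRR R=GRYR D=OOYG L=OBOW
After move 3 (F'): F=WGWG U=WBGY R=OROR D=BWYG L=OROR
After move 4 (R): R=OORR U=WGGG F=WWWG D=BYYY B=YBBB
Query: R face = OORR

Answer: O O R R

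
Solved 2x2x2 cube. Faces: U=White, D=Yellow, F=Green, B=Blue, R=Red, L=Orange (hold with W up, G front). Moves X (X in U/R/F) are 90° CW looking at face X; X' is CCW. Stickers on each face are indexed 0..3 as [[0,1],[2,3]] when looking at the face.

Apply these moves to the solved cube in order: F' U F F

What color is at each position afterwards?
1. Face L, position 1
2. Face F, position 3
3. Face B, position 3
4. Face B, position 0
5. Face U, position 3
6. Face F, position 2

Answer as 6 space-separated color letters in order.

Answer: Y Y B O O R

Derivation:
After move 1 (F'): F=GGGG U=WWRR R=YRYR D=OOYY L=OWOW
After move 2 (U): U=RWRW F=YRGG R=BBYR B=OWBB L=GGOW
After move 3 (F): F=GYGR U=RWWG R=RBWR D=YBYY L=GOOO
After move 4 (F): F=GGRY U=RWOO R=WBGR D=WRYY L=GYOB
Query 1: L[1] = Y
Query 2: F[3] = Y
Query 3: B[3] = B
Query 4: B[0] = O
Query 5: U[3] = O
Query 6: F[2] = R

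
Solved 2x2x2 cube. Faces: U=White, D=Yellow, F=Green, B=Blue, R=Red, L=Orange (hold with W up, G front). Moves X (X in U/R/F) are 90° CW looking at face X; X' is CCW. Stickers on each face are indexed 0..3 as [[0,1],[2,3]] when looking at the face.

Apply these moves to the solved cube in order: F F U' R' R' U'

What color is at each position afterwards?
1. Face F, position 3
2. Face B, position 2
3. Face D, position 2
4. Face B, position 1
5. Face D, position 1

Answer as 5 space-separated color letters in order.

After move 1 (F): F=GGGG U=WWOO R=WRWR D=RRYY L=OYOY
After move 2 (F): F=GGGG U=WWYY R=OROR D=WWYY L=OROR
After move 3 (U'): U=WYWY F=ORGG R=GGOR B=ORBB L=BBOR
After move 4 (R'): R=GRGO U=WBWO F=OYGY D=WRYG B=YRWB
After move 5 (R'): R=ROGG U=WWWY F=OBGO D=WYYY B=GRRB
After move 6 (U'): U=WYWW F=BBGO R=OBGG B=RORB L=GROR
Query 1: F[3] = O
Query 2: B[2] = R
Query 3: D[2] = Y
Query 4: B[1] = O
Query 5: D[1] = Y

Answer: O R Y O Y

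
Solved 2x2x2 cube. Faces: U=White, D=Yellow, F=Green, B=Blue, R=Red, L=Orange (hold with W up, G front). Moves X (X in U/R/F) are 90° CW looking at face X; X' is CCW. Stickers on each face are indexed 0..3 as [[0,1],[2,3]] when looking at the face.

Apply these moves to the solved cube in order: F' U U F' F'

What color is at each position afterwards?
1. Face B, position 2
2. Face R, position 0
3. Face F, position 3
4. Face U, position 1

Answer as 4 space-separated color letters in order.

After move 1 (F'): F=GGGG U=WWRR R=YRYR D=OOYY L=OWOW
After move 2 (U): U=RWRW F=YRGG R=BBYR B=OWBB L=GGOW
After move 3 (U): U=RRWW F=BBGG R=OWYR B=GGBB L=YROW
After move 4 (F'): F=BGBG U=RROY R=OWOR D=RWYY L=YWOW
After move 5 (F'): F=GGBB U=RROO R=WWRR D=WWYY L=YYOO
Query 1: B[2] = B
Query 2: R[0] = W
Query 3: F[3] = B
Query 4: U[1] = R

Answer: B W B R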